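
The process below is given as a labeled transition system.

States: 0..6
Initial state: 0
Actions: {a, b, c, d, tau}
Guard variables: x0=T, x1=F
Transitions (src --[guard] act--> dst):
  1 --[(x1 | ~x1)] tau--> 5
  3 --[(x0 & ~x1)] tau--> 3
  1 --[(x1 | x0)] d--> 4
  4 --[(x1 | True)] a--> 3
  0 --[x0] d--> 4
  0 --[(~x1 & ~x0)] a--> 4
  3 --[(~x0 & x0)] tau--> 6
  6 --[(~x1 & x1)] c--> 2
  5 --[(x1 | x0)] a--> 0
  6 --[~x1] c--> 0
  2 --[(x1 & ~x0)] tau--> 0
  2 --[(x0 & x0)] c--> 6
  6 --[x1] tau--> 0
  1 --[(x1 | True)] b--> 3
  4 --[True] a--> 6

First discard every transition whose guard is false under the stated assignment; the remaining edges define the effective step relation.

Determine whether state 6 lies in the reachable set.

After dropping false guards: 10 live edges.
L0 = {0}
L1 = {4}  total {0,4}
L2 = {3,6}  total {0,3,4,6}
Reachable = {0,3,4,6}
witness 6: d·a

Answer: REACHABLE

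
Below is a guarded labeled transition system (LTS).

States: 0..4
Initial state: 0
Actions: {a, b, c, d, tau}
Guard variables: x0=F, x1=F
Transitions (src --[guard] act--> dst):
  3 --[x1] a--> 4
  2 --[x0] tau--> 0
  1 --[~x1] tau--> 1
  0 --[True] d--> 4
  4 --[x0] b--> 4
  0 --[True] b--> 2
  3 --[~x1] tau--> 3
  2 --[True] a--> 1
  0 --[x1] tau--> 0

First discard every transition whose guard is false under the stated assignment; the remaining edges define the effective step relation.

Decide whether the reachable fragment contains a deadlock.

Answer: DEADLOCK at state 4

Working:
Reachable = {0,1,2,4}
  0: b→2  d→4  [deg 2]
  1: tau→1  [deg 1]
  2: a→1  [deg 1]
  4: ∅  [no exit]
Path to 4: d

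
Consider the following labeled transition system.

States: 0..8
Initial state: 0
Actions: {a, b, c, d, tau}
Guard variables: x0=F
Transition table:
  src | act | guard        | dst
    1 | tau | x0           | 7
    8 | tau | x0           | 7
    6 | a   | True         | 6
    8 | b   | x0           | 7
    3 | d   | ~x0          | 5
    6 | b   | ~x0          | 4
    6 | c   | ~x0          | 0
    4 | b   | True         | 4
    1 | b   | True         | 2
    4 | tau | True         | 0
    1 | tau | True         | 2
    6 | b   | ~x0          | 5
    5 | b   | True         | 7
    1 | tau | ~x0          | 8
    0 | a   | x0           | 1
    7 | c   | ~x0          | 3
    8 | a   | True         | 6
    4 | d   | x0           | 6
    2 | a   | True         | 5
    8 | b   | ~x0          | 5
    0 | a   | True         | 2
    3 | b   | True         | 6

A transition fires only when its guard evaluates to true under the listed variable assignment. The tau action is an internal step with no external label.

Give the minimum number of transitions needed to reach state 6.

BFS to 6:
  depth 0: {0}
  depth 1: {2}
  depth 2: {5}
  depth 3: {7}
  depth 4: {3}
  depth 5: {6}
depth(6)=5, e.g. a·a·b·c·b

Answer: 5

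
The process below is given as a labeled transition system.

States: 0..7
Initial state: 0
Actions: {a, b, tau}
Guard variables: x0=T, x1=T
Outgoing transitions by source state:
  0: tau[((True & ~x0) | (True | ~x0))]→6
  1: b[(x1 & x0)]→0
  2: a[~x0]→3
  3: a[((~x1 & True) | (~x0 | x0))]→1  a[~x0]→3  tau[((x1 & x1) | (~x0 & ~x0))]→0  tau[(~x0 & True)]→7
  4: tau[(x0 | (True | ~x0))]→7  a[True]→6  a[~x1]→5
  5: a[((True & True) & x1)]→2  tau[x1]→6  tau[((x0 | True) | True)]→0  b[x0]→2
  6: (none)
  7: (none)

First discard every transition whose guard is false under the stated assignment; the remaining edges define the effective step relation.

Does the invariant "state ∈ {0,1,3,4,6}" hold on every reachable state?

Safe = {0,1,3,4,6}
Reachable = {0,6}
  0: ✓
  6: ✓

Answer: INVARIANT HOLDS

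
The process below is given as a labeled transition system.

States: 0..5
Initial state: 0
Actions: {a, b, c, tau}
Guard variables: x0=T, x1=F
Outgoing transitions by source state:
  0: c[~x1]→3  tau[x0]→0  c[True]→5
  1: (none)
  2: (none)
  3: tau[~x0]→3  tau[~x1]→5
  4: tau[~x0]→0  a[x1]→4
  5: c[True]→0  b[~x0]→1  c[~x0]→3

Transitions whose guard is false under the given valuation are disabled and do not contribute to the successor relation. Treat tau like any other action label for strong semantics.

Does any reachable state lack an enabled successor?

Answer: DEADLOCK-FREE

Trace:
R = {0,3,5}
  0: c→3  c→5  tau→0  [3 out]
  3: tau→5  [1 out]
  5: c→0  [1 out]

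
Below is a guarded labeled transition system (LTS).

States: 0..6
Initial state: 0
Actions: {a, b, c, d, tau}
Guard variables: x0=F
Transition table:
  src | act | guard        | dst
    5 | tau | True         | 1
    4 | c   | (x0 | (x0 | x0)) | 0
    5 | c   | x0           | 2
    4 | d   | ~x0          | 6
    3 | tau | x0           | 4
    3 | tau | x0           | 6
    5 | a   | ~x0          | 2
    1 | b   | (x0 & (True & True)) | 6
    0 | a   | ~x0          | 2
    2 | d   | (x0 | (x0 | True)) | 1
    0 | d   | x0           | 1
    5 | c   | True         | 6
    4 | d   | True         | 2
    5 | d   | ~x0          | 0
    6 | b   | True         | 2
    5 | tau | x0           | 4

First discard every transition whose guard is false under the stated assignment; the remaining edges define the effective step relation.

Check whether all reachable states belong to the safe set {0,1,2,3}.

Inv-set: {0,1,2,3}
Reachable = {0,1,2}
  0: ok
  1: ok
  2: ok

Answer: INVARIANT HOLDS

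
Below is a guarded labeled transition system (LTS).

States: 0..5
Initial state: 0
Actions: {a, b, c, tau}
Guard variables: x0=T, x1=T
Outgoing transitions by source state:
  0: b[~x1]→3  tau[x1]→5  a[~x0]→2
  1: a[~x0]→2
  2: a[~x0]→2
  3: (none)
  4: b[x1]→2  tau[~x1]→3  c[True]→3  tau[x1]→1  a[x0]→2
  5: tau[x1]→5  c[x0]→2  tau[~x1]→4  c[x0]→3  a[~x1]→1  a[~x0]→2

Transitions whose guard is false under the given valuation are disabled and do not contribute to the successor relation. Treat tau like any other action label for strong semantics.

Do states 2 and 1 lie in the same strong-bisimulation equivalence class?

Answer: BISIMILAR

Working:
Bisimulation quotient by refinement:
  P[0] = {{0,1,2,3,4,5}}
  P[1] = {{0},{1,2,3},{4},{5}}
Fixed point at round 2; 4 class(es).
2∈{1,2,3}, 1∈{1,2,3}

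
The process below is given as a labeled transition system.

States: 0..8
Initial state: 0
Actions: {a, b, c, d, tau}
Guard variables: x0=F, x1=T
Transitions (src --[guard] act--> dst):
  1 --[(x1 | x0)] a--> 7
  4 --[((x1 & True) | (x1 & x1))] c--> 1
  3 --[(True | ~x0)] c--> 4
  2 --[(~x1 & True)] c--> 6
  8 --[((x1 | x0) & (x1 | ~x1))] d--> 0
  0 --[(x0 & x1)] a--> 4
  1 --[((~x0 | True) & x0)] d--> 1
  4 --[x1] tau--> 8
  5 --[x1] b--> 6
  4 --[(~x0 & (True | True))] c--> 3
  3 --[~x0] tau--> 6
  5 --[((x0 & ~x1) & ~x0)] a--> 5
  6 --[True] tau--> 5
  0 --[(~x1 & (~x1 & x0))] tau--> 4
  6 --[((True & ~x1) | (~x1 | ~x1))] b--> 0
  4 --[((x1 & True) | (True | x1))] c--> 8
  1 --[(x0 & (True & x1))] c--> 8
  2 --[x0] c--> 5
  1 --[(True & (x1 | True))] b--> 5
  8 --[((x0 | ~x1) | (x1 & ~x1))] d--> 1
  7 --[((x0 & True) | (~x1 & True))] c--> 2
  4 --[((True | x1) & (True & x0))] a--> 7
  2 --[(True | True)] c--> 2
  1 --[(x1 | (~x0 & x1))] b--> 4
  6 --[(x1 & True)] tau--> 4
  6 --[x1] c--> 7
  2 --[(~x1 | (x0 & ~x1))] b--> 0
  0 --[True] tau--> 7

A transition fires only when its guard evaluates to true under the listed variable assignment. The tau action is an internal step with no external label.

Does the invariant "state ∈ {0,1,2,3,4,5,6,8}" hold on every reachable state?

Answer: INVARIANT VIOLATED at state 7

Analysis:
Inv-set: {0,1,2,3,4,5,6,8}
Reach set: {0,7}
  0: ok
  7: ✗ unsafe
reach 7 via tau — violates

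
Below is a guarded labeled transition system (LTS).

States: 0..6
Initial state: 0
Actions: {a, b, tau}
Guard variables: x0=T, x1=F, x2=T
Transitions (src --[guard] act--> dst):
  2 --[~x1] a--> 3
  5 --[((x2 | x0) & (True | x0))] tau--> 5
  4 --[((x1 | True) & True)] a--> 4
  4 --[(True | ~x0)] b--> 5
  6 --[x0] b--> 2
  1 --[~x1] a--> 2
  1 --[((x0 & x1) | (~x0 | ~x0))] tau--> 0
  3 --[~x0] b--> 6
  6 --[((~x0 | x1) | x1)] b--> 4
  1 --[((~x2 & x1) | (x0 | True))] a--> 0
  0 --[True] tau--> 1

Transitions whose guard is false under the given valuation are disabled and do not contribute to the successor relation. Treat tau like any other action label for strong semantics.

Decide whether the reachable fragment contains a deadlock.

Reachable = {0,1,2,3}
  0: tau→1  [1 out]
  1: a→0  a→2  [2 out]
  2: a→3  [1 out]
  3: ∅  [deadlock]
Path to 3: tau·a·a

Answer: DEADLOCK at state 3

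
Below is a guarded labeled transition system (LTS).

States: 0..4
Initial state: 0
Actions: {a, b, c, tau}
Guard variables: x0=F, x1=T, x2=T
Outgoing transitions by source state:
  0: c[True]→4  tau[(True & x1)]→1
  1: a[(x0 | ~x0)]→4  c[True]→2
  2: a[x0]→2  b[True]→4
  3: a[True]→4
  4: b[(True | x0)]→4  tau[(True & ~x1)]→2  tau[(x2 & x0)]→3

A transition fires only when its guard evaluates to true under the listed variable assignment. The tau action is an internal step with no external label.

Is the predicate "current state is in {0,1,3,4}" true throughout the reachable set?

Safe = {0,1,3,4}
R = {0,1,2,4}
  0: ok
  1: ok
  2: VIOLATES
  4: ok
reach 2 via tau·c — violates

Answer: INVARIANT VIOLATED at state 2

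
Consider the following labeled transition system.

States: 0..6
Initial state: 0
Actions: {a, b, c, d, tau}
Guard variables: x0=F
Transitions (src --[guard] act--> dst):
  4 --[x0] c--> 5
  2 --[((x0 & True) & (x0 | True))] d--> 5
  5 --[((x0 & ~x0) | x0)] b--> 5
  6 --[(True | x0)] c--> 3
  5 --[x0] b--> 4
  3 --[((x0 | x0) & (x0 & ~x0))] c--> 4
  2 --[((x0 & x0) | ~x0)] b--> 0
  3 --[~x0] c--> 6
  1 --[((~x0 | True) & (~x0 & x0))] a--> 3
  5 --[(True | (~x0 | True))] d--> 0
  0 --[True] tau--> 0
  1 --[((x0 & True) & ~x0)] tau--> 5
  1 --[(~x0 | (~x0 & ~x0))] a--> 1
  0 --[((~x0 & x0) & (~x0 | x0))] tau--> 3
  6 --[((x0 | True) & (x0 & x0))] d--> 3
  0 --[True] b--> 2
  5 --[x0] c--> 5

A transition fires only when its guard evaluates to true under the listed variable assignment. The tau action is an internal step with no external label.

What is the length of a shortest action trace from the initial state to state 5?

Answer: UNREACHABLE

Analysis:
Breadth-first toward 5:
  depth 0: {0}
  depth 1: {2}
5 never appears.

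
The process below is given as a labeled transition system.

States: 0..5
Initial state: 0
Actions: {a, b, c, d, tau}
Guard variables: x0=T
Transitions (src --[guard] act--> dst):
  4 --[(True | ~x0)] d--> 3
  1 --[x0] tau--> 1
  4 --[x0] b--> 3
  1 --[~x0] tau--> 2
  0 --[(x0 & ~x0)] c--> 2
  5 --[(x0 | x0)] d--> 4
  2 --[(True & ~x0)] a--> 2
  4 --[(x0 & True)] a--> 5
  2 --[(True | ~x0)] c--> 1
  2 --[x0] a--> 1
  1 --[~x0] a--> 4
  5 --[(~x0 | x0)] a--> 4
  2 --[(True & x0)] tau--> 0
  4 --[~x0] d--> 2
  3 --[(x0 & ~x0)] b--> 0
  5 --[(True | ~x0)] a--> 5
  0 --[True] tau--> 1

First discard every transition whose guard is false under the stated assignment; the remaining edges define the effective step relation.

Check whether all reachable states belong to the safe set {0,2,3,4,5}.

Inv-set: {0,2,3,4,5}
Reach set: {0,1}
  0: safe
  1: ✗ unsafe
witness against invariant: tau → 1

Answer: INVARIANT VIOLATED at state 1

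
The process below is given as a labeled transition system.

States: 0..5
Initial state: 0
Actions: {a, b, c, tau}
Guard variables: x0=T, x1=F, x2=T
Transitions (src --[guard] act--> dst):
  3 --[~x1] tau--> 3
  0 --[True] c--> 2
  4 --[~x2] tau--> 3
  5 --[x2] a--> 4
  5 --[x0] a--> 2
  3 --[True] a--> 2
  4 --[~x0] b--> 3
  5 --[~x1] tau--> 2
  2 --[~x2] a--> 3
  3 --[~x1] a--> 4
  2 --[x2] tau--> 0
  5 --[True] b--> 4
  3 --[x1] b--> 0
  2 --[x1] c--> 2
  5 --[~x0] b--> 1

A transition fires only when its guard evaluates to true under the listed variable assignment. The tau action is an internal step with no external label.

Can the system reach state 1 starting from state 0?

Answer: UNREACHABLE

Trace:
Guard filter leaves 9 enabled edge(s).
L0 = {0}
L1 = {2}  now seen {0,2}
Reach set: {0,2}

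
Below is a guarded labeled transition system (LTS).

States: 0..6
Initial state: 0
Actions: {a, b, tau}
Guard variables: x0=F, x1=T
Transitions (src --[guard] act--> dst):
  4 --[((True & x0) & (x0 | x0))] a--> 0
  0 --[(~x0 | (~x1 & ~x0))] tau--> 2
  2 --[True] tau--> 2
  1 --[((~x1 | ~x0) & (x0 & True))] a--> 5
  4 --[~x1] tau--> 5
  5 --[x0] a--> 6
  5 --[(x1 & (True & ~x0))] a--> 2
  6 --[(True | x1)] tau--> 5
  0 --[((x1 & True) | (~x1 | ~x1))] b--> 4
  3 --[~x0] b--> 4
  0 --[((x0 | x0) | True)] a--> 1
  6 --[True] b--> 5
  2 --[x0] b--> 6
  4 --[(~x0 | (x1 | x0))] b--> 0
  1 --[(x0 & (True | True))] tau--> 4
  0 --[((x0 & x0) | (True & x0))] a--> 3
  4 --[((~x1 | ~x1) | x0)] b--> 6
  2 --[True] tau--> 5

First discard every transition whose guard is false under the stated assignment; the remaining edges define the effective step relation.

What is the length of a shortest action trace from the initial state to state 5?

Layered search for 5:
  Layer 0: {0}
  Layer 1: {1,2,4}
  Layer 2: {5}
5 enters at depth 2; path tau·tau

Answer: 2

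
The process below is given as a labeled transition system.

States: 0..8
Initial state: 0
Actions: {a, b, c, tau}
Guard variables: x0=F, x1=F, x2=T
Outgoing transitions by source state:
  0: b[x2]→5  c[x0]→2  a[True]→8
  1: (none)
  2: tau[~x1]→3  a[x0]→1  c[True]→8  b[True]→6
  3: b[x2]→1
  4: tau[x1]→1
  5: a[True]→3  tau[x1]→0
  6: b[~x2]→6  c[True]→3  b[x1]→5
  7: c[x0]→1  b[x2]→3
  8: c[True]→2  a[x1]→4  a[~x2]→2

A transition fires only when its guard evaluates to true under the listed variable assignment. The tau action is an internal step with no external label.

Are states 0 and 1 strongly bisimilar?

Refine partition for ~:
  π0 = {{0,1,2,3,4,5,6,7,8}}
  π1 = {{0},{1,4},{2},{3,7},{5},{6,8}}
  π2 = {{0},{1,4},{2},{3},{5},{6},{7},{8}}
8 equivalence class(es) (converged in 3)
0∈{0}, 1∈{1,4}

Answer: NOT BISIMILAR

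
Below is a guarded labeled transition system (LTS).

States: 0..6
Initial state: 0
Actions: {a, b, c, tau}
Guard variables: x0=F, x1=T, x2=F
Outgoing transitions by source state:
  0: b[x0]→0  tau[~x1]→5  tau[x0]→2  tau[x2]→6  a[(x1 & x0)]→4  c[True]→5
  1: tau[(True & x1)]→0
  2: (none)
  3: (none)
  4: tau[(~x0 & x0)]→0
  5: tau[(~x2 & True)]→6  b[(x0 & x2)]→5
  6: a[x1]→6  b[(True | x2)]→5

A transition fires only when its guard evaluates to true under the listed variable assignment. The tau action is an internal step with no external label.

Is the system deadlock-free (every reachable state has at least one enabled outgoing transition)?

Reachable = {0,5,6}
  0: c→5  [1 out]
  5: tau→6  [1 out]
  6: a→6  b→5  [2 out]

Answer: DEADLOCK-FREE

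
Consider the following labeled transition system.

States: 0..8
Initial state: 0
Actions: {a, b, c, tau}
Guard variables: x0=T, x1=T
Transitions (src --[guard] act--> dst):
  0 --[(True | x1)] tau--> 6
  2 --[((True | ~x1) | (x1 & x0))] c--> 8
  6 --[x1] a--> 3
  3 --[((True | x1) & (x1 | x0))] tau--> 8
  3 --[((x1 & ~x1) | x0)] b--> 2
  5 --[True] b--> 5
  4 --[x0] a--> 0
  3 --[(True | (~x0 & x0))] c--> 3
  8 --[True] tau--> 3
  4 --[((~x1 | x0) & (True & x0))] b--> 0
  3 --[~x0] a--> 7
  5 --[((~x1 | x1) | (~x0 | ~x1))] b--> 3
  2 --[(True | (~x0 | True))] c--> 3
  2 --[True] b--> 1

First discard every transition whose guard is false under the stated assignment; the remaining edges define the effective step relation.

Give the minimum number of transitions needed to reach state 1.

Answer: 4

Analysis:
Breadth-first toward 1:
  L0 = {0}
  L1 = {6}
  L2 = {3}
  L3 = {2,8}
  L4 = {1}
first hit 1 at d=4 via tau·a·b·b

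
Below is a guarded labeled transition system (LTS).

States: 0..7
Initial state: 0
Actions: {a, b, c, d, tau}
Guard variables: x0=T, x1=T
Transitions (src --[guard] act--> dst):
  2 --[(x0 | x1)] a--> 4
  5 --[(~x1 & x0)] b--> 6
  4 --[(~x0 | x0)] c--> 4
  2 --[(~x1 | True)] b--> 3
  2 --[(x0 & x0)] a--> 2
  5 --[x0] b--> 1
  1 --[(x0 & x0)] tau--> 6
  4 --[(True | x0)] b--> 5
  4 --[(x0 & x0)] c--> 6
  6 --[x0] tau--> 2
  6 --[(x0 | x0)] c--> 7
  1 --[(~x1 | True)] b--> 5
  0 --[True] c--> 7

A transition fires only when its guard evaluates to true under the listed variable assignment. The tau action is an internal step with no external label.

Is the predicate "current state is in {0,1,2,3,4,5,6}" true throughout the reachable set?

Answer: INVARIANT VIOLATED at state 7

Analysis:
Safe = {0,1,2,3,4,5,6}
Reach set: {0,7}
  0: ✓
  7: outside
reach 7 via c — violates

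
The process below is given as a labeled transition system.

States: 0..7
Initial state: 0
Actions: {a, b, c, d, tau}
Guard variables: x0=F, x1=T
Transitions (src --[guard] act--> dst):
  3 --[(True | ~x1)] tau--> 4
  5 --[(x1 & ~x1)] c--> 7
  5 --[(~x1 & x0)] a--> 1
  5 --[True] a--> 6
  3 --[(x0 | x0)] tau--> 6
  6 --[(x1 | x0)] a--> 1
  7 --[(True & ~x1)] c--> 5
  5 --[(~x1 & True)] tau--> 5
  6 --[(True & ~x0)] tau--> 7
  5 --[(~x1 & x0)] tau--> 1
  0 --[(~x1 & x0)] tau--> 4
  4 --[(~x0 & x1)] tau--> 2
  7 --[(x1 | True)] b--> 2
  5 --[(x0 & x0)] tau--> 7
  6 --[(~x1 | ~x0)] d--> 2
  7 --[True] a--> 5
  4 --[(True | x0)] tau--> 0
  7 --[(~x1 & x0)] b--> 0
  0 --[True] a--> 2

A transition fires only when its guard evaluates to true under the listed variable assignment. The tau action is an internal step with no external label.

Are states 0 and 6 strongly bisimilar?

Answer: NOT BISIMILAR

Analysis:
Refine partition for ~:
  π0 = {{0,1,2,3,4,5,6,7}}
  π1 = {{0,5},{1,2},{3,4},{6},{7}}
  π2 = {{0},{1,2},{3},{4},{5},{6},{7}}
Fixed point at round 3; 7 class(es).
[0]={0}  [6]={6}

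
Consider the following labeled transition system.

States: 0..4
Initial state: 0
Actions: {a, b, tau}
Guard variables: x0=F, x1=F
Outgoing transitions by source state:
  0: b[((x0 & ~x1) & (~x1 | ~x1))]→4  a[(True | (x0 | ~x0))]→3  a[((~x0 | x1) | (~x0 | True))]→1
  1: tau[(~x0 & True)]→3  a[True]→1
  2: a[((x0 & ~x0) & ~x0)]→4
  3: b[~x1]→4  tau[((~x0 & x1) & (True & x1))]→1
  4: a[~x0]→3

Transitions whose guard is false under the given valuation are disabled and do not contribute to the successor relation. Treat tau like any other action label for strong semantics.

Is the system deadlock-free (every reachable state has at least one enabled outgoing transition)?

R = {0,1,3,4}
  0: a→1  a→3  [2 out]
  1: a→1  tau→3  [2 out]
  3: b→4  [1 out]
  4: a→3  [1 out]

Answer: DEADLOCK-FREE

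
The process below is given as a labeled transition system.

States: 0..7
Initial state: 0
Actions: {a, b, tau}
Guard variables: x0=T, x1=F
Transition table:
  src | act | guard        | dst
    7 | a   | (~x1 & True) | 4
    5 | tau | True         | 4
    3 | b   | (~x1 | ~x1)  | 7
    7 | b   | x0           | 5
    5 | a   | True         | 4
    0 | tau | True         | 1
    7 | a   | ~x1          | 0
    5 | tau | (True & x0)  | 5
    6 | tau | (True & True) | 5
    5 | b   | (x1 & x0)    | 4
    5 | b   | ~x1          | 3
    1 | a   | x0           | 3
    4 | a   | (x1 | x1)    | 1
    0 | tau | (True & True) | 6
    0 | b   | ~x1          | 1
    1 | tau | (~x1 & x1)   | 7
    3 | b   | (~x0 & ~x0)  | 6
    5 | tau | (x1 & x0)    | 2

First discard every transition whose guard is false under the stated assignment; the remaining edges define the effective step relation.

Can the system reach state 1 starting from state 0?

Answer: REACHABLE

Working:
After dropping false guards: 13 live edges.
Layer 0: {0}
Layer 1: {1,6}  total {0,1,6}
Layer 2: {3,5}  total {0,1,3,5,6}
Layer 3: {4,7}  total {0,1,3,4,5,6,7}
Reach set: {0,1,3,4,5,6,7}
Path to 1: tau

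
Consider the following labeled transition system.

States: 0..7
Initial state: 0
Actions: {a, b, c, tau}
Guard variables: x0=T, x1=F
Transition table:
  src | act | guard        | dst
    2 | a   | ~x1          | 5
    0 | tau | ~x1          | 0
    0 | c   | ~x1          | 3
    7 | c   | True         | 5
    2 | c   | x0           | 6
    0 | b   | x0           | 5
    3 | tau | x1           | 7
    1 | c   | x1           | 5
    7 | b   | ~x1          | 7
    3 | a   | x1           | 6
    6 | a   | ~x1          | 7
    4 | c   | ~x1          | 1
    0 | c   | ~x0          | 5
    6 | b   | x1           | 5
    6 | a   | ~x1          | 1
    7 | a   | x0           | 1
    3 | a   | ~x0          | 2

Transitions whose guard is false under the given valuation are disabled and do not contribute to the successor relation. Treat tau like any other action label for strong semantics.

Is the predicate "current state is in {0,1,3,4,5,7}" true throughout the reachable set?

Inv-set: {0,1,3,4,5,7}
R = {0,3,5}
  0: ✓
  3: ✓
  5: ✓

Answer: INVARIANT HOLDS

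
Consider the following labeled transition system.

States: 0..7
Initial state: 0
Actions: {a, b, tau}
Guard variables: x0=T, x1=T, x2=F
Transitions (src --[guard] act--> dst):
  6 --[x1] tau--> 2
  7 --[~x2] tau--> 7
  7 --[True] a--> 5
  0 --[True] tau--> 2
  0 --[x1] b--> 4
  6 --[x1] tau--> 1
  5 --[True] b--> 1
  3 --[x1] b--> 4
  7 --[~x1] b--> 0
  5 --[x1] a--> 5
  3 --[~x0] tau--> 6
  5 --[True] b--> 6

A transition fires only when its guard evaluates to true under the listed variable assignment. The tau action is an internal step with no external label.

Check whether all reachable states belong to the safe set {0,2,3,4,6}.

Answer: INVARIANT HOLDS

Trace:
Safe = {0,2,3,4,6}
Reach set: {0,2,4}
  0: ✓
  2: ✓
  4: ✓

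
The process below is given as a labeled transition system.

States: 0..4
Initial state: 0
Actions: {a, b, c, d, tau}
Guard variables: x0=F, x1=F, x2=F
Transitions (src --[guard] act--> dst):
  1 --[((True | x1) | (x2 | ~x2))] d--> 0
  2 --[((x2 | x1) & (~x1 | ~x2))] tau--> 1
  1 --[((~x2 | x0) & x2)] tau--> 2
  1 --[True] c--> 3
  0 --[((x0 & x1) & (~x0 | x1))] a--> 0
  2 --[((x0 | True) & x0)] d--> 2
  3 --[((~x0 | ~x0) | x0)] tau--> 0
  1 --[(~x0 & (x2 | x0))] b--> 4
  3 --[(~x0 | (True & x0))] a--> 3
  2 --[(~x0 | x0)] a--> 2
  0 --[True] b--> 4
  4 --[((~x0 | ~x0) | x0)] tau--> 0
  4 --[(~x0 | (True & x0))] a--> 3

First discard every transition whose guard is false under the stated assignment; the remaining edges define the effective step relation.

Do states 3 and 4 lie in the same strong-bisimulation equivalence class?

Bisimulation quotient by refinement:
  P[0] = {{0,1,2,3,4}}
  P[1] = {{0},{1},{2},{3,4}}
4 equivalence class(es) (converged in 2)
class of 3: {3,4}; class of 4: {3,4}

Answer: BISIMILAR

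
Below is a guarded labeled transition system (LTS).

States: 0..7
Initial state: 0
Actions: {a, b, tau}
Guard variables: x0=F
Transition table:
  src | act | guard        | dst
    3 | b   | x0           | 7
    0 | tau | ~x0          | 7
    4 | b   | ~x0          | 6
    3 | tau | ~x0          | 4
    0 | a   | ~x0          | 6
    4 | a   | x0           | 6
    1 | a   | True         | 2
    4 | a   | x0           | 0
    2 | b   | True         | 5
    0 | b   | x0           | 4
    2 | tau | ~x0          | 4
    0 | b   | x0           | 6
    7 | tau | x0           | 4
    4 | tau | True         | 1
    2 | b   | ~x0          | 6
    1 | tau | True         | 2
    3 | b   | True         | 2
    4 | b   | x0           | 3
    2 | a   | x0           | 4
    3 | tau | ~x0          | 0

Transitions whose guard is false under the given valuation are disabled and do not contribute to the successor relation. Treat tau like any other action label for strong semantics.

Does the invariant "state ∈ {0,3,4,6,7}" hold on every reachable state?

Answer: INVARIANT HOLDS

Analysis:
Inv-set: {0,3,4,6,7}
Reach set: {0,6,7}
  0: ok
  6: ok
  7: ok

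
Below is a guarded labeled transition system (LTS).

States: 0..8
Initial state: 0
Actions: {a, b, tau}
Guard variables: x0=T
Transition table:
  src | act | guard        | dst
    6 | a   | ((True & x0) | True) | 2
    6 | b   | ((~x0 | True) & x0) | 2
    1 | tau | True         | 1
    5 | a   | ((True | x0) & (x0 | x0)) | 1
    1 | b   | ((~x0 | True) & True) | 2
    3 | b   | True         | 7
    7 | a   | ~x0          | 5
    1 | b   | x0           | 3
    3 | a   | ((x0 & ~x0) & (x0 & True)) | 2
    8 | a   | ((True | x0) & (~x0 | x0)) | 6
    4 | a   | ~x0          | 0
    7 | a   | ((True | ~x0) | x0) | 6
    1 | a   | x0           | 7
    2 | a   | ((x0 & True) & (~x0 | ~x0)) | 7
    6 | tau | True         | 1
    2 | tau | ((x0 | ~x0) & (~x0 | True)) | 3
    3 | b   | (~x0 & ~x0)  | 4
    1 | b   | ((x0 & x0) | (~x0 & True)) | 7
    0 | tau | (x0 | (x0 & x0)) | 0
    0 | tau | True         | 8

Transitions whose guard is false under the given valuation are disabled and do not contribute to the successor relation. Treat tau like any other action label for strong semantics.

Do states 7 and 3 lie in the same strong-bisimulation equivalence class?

Answer: NOT BISIMILAR

Working:
Refine partition for ~:
  P[0] = {{0,1,2,3,4,5,6,7,8}}
  P[1] = {{0,2},{1,6},{3},{4},{5,7,8}}
  P[2] = {{0},{1},{2},{3},{4},{5,7,8},{6}}
  P[3] = {{0},{1},{2},{3},{4},{5},{6},{7,8}}
stable after 4 split(s): 8 block(s)
7∈{7,8}, 3∈{3}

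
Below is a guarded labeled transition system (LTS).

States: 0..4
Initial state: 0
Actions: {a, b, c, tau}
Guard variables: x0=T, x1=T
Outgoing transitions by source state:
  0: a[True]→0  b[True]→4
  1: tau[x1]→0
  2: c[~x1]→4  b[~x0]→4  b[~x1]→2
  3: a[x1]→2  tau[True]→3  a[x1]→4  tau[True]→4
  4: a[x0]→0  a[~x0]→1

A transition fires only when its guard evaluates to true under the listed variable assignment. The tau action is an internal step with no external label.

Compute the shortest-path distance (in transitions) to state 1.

Layered search for 1:
  depth 0: {0}
  depth 1: {4}
1 never appears.

Answer: UNREACHABLE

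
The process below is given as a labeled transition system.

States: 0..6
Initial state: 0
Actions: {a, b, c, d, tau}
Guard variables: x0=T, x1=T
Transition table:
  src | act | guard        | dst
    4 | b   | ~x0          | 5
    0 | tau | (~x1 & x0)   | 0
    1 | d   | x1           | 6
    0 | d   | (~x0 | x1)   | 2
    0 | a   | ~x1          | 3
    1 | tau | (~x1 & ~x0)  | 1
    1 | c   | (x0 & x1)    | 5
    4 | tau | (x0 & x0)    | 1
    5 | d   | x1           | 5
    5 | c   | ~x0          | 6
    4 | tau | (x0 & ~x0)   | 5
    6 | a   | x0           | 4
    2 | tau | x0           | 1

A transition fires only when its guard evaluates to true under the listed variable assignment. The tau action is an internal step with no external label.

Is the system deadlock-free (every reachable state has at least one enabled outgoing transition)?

Answer: DEADLOCK-FREE

Analysis:
Reach set: {0,1,2,4,5,6}
  0: d→2  [deg 1]
  1: c→5  d→6  [deg 2]
  2: tau→1  [deg 1]
  4: tau→1  [deg 1]
  5: d→5  [deg 1]
  6: a→4  [deg 1]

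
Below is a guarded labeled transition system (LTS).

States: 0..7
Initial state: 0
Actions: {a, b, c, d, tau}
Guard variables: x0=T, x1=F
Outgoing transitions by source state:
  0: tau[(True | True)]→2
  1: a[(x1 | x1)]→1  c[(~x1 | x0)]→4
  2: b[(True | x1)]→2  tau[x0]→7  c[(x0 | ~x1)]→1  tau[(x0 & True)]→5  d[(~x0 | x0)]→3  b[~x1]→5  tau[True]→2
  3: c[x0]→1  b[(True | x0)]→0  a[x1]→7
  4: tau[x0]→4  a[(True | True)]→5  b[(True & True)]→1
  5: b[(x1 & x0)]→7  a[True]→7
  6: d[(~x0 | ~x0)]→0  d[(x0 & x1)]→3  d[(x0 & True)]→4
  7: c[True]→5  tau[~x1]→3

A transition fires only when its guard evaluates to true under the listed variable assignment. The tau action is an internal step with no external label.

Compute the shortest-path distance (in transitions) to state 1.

Breadth-first toward 1:
  depth 0: {0}
  depth 1: {2}
  depth 2: {1,3,5,7}
first hit 1 at d=2 via tau·c

Answer: 2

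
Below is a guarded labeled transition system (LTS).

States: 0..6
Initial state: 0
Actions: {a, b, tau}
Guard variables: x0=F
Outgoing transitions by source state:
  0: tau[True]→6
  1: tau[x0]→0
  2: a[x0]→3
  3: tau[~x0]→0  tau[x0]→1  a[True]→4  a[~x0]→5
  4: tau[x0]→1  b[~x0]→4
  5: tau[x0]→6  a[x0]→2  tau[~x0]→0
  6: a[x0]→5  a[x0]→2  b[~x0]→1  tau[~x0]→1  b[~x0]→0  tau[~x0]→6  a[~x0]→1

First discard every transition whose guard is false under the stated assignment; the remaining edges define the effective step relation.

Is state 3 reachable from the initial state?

Answer: UNREACHABLE

Working:
After dropping false guards: 11 live edges.
depth 0: {0}
depth 1: {6}  total {0,6}
depth 2: {1}  total {0,1,6}
Reachable = {0,1,6}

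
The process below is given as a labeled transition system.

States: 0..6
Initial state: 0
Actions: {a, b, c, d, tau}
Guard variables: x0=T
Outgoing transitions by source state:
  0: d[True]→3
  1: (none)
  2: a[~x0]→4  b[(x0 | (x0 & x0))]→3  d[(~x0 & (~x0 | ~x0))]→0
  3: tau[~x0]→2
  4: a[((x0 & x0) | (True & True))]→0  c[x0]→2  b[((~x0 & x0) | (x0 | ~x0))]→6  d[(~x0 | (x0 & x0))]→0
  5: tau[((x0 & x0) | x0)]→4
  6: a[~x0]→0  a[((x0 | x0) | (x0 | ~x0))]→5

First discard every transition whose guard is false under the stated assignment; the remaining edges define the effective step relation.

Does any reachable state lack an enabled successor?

Answer: DEADLOCK at state 3

Analysis:
R = {0,3}
  0: d→3  [1 out]
  3: ∅  [deadlock]
trace reaching 3: d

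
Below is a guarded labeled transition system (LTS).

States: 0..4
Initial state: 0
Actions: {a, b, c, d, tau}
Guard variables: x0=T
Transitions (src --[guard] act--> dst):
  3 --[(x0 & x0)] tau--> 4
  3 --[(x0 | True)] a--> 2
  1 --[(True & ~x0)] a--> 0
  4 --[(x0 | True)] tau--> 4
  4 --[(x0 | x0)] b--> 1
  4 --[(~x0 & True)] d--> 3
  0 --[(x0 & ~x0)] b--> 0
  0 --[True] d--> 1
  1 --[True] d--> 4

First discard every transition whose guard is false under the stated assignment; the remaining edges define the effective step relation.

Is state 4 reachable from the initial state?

6 transition(s) survive guard evaluation.
depth 0: {0}
depth 1: {1}  cumulative {0,1}
depth 2: {4}  cumulative {0,1,4}
R = {0,1,4}
witness 4: d·d

Answer: REACHABLE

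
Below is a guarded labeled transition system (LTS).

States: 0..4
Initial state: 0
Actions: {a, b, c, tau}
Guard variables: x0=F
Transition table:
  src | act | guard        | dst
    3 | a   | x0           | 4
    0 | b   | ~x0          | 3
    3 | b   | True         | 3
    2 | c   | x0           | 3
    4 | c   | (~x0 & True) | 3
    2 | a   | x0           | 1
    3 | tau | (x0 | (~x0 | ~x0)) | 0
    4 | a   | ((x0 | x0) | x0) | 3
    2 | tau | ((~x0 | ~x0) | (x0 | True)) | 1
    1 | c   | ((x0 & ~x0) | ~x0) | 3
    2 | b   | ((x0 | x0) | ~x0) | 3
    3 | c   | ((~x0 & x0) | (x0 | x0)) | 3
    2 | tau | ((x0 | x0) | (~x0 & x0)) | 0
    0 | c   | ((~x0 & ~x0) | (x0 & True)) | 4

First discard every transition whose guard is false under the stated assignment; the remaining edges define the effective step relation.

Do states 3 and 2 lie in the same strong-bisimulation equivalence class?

Answer: NOT BISIMILAR

Working:
Bisimulation quotient by refinement:
  round 0: {{0,1,2,3,4}}
  round 1: {{0},{1,4},{2,3}}
  round 2: {{0},{1,4},{2},{3}}
4 equivalence class(es) (converged in 3)
[3]={3}  [2]={2}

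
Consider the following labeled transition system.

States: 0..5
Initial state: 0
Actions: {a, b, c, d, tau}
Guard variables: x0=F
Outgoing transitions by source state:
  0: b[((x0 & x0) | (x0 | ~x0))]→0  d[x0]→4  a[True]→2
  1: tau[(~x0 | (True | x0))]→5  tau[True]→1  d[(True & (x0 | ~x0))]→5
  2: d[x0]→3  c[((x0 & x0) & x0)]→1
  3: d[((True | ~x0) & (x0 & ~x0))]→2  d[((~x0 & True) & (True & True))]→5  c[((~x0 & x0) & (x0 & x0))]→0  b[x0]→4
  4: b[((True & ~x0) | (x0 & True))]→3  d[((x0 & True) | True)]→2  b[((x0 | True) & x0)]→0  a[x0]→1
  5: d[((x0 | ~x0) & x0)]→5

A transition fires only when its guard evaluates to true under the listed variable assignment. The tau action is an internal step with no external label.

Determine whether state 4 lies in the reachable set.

Answer: UNREACHABLE

Trace:
Guard filter leaves 8 enabled edge(s).
depth 0: {0}
depth 1: {2}  cumulative {0,2}
Reachable = {0,2}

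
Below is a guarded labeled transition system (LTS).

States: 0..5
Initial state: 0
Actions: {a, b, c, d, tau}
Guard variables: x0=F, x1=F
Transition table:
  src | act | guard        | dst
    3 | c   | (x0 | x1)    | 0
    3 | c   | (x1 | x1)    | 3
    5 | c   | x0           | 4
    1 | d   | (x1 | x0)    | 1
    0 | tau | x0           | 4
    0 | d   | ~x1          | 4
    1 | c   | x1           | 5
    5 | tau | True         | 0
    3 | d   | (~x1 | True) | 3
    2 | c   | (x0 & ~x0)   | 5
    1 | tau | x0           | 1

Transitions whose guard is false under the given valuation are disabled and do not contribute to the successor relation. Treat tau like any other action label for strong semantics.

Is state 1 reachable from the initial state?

After dropping false guards: 3 live edges.
depth 0: {0}
depth 1: {4}  now seen {0,4}
Reach set: {0,4}

Answer: UNREACHABLE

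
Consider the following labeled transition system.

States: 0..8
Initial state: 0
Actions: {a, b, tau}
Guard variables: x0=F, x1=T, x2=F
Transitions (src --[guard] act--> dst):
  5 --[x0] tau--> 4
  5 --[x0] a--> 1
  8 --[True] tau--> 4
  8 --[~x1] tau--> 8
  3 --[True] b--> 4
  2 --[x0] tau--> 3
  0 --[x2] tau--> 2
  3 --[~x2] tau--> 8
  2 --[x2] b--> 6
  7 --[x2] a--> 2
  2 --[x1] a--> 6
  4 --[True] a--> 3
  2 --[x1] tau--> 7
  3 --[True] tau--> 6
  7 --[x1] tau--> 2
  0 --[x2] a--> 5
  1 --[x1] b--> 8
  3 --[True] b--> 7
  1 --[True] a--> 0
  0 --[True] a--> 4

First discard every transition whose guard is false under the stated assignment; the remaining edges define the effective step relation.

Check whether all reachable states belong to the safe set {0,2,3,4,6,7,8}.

Answer: INVARIANT HOLDS

Working:
Allowed set {0,2,3,4,6,7,8}
Reachable = {0,2,3,4,6,7,8}
  0: ✓
  2: ✓
  3: ✓
  4: ✓
  6: ✓
  7: ✓
  8: ✓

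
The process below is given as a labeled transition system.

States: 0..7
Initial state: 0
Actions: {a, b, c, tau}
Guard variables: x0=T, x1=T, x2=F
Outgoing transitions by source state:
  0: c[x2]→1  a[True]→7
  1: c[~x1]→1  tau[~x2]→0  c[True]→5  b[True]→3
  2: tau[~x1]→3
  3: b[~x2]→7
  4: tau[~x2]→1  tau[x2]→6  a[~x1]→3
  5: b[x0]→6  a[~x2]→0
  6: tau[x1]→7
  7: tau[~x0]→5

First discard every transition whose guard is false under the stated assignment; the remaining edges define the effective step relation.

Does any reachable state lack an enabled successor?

Reachable = {0,7}
  0: a→7  [deg 1]
  7: ∅  [STUCK]
witness 7: a

Answer: DEADLOCK at state 7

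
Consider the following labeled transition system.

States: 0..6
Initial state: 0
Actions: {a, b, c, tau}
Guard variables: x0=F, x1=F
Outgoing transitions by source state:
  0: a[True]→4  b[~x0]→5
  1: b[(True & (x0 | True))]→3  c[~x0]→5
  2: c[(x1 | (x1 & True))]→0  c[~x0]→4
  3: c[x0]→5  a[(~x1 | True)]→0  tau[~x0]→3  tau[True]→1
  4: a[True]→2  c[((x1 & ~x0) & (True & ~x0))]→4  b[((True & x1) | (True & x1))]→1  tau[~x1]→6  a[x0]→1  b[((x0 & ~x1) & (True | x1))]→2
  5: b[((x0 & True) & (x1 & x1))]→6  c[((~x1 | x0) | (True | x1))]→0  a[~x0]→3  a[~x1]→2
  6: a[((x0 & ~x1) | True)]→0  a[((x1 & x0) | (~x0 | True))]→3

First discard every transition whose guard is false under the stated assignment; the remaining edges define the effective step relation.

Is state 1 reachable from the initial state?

After dropping false guards: 15 live edges.
Layer 0: {0}
Layer 1: {4,5}  total {0,4,5}
Layer 2: {2,3,6}  total {0,2,3,4,5,6}
Layer 3: {1}  total {0,1,2,3,4,5,6}
R = {0,1,2,3,4,5,6}
Path to 1: b·a·tau

Answer: REACHABLE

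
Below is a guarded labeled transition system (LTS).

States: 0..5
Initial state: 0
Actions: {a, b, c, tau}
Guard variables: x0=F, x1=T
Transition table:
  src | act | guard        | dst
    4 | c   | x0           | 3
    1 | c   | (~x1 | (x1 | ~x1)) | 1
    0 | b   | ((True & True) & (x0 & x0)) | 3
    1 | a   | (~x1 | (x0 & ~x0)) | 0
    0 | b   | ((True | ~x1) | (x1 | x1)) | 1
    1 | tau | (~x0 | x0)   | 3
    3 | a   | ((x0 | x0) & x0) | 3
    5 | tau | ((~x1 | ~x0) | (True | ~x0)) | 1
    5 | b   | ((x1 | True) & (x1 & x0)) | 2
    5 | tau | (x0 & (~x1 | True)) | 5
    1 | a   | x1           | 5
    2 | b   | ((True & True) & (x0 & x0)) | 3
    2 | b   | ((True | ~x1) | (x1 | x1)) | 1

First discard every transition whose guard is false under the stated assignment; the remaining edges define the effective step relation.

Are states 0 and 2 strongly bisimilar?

Answer: BISIMILAR

Analysis:
Bisimulation quotient by refinement:
  round 0: {{0,1,2,3,4,5}}
  round 1: {{0,2},{1},{3,4},{5}}
Fixed point at round 2; 4 class(es).
0∈{0,2}, 2∈{0,2}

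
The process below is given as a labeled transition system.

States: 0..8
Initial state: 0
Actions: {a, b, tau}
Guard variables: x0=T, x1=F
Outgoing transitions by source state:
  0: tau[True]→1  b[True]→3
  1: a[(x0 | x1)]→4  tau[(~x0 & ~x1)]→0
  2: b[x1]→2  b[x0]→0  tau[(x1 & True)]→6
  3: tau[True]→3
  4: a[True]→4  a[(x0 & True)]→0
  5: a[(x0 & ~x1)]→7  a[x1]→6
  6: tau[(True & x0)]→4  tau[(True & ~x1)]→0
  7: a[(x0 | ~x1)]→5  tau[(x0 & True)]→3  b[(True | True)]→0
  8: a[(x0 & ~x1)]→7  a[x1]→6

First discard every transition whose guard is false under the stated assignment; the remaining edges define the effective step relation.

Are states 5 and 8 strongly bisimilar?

Compute ~ classes (split until stable):
  π0 = {{0,1,2,3,4,5,6,7,8}}
  π1 = {{0},{1,4,5,8},{2},{3,6},{7}}
  π2 = {{0},{1},{2},{3},{4},{5,8},{6},{7}}
8 equivalence class(es) (converged in 3)
5∈{5,8}, 8∈{5,8}

Answer: BISIMILAR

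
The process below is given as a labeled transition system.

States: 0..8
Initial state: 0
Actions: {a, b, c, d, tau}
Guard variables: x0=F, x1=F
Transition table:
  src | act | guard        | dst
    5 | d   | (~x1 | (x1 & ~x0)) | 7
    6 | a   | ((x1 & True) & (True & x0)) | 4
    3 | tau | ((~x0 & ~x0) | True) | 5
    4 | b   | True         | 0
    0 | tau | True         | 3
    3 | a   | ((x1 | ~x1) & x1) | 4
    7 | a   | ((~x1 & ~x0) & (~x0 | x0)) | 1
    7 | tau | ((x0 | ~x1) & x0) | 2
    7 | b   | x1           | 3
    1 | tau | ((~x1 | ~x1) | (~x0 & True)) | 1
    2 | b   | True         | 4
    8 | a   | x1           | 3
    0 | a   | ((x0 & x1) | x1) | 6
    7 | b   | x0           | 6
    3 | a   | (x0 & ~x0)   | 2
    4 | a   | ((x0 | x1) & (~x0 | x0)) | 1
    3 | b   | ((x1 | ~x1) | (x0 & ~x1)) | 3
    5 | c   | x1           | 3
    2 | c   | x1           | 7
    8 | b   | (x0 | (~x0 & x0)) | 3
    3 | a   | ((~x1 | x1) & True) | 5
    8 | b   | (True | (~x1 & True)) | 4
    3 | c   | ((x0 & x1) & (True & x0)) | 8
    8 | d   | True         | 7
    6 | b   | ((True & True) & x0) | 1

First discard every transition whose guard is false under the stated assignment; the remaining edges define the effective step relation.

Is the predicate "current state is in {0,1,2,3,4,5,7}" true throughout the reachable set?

Answer: INVARIANT HOLDS

Working:
Allowed set {0,1,2,3,4,5,7}
R = {0,1,3,5,7}
  0: safe
  1: safe
  3: safe
  5: safe
  7: safe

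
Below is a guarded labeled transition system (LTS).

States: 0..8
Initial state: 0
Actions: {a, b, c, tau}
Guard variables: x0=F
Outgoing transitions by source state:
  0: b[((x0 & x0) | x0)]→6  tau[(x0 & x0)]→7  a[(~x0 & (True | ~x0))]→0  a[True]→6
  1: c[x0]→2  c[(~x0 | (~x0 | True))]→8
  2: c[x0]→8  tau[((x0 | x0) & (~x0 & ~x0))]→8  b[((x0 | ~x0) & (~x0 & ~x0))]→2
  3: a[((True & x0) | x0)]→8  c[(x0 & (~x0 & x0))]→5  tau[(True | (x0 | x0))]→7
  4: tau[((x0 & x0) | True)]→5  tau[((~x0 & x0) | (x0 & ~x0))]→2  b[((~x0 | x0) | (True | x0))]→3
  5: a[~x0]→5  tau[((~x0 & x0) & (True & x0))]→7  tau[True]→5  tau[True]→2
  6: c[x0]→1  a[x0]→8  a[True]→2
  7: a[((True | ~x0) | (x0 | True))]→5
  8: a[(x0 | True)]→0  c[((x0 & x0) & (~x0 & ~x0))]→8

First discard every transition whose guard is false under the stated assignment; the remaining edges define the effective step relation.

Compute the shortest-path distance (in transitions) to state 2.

Answer: 2

Trace:
Layered search for 2:
  L0 = {0}
  L1 = {6}
  L2 = {2}
2 enters at depth 2; path a·a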